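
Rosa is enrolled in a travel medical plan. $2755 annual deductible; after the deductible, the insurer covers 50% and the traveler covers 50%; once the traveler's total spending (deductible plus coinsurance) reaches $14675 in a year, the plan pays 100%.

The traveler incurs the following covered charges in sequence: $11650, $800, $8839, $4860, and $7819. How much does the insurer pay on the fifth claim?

Claim 1 ($11650): deductible takes $2755, $8895 remains; 50% of $8895 = $4447.50. Traveler owes $7202.50 (running OOP $7202.50). Insurer: $11650 − $7202.50 = $4447.50.
Claim 2 ($800): deductible already satisfied, so traveler's share is 50% × $800 = $400. Cost to traveler: $400. OOP to date $7602.50. Plan pays $800 − $400 = $400.
Claim 3 ($8839): deductible met; 50% of $8839 = $4419.50. Traveler pays $4419.50; OOP now $12022. Plan pays $8839 − $4419.50 = $4419.50.
Claim 4 ($4860): 50% coinsurance on $4860 = $2430. Traveler pays $2430; OOP now $14452. Insurer: $4860 − $2430 = $2430.
Claim 5 ($7819): deductible already satisfied, so traveler's share is 50% × $7819 = $3909.50. Adding that to $14452 gives $18361.50, past the $14675 cap; traveler pays only $14675 − $14452 = $223. Plan pays $7819 − $223 = $7596.

$7596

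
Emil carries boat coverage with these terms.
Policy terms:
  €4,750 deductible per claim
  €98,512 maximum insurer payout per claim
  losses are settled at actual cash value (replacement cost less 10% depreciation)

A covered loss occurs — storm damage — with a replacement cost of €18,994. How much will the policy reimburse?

At 10% depreciation, ACV = €18,994 − €1,899.40 = €17,094.60.
Subtract the deductible: €17,094.60 − €4,750 = €12,344.60.
€12,344.60 is within the €98,512 limit, so the insurer pays €12,344.60.

€12,344.60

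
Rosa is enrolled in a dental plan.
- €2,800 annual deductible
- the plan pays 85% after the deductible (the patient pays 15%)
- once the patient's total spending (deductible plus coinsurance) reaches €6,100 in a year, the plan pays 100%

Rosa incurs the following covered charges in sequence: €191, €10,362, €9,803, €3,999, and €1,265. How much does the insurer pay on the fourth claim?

Claim 1 (€191): all of it applies to the deductible. Patient owes €191 (running OOP €191). Plan pays €191 − €191 = €0.
Claim 2 (€10,362): €2,609 to deductible, leaving €7,753; 15% of €7,753 = €1,162.95. Patient pays €3,771.95; OOP now €3,962.95. Plan pays €10,362 − €3,771.95 = €6,590.05.
Claim 3 (€9,803): 15% coinsurance on €9,803 = €1,470.45. Patient owes €1,470.45 (running OOP €5,433.40). Insurer: €9,803 − €1,470.45 = €8,332.55.
Claim 4 (€3,999): deductible met; 15% of €3,999 = €599.85. Patient pays €599.85; OOP now €6,033.25. Plan pays €3,999 − €599.85 = €3,399.15.

€3,399.15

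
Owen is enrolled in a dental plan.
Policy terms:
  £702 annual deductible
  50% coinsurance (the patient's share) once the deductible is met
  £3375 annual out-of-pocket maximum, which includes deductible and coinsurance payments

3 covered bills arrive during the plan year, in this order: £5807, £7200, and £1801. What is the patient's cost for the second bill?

£120.50

Bill 1, £5807: £702 finishes the deductible; £5105 goes to coinsurance; patient's 50% is £2552.50. Cost to patient: £3254.50. OOP to date £3254.50.
Bill 2, £7200: 50% coinsurance on £7200 = £3600. Adding that to £3254.50 gives £6854.50, past the £3375 cap; patient pays only £3375 − £3254.50 = £120.50.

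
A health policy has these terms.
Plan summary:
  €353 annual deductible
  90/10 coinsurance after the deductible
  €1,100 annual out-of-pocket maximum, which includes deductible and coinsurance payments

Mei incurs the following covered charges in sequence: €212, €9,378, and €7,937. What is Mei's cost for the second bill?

€888

#1 (€212): entire amount goes to the deductible. Patient owes €212 (running OOP €212).
#2 (€9,378): €141 to deductible, leaving €9,237; coinsurance €9,237 × 10% = €923.70. Together that's €141 + €923.70 = €1,064.70. OOP would hit €1,276.70 > €1,100, so the cap limits the patient to €1,100 − €212 = €888.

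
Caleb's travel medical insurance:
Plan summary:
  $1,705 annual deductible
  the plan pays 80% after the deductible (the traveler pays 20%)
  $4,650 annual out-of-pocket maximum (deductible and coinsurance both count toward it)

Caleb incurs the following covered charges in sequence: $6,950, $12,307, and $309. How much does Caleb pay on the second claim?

Bill 1, $6,950: $1,705 finishes the deductible; $5,245 goes to coinsurance; traveler's 20% is $1,049. Cost to traveler: $2,754. OOP to date $2,754.
Bill 2, $12,307: deductible met; 20% of $12,307 = $2,461.40. OOP would hit $5,215.40 > $4,650, so the cap limits the traveler to $4,650 − $2,754 = $1,896.

$1,896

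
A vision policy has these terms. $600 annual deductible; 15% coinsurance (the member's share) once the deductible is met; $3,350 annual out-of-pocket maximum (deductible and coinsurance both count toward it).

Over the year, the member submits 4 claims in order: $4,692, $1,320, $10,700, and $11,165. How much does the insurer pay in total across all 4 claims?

$24,527

Claim 1 ($4,692): $600 finishes the deductible; $4,092 goes to coinsurance; 15% of $4,092 = $613.80. Member pays $1,213.80; OOP now $1,213.80. Plan pays $4,692 − $1,213.80 = $3,478.20.
Claim 2 ($1,320): deductible met; 15% of $1,320 = $198. Member pays $198; OOP now $1,411.80. Insurer: $1,320 − $198 = $1,122.
Claim 3 ($10,700): 15% coinsurance on $10,700 = $1,605. Member owes $1,605 (running OOP $3,016.80). Insurer: $10,700 − $1,605 = $9,095.
Claim 4 ($11,165): 15% coinsurance on $11,165 = $1,674.75. Adding that to $3,016.80 gives $4,691.55, past the $3,350 cap; member pays only $3,350 − $3,016.80 = $333.20. Plan pays $11,165 − $333.20 = $10,831.80.
Insurer total = bills − member's total = $27,877 − $3,350 = $24,527.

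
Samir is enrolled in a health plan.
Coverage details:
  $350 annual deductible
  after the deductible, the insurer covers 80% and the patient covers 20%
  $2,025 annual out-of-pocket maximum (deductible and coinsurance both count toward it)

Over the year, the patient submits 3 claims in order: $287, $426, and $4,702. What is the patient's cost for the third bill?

Claim 1 ($287): entire amount goes to the deductible. Patient pays $287; OOP now $287.
Claim 2 ($426): deductible takes $63, $363 remains; coinsurance $363 × 20% = $72.60. Patient pays $135.60; OOP now $422.60.
Claim 3 ($4,702): 20% coinsurance on $4,702 = $940.40. Patient owes $940.40 (running OOP $1,363).

$940.40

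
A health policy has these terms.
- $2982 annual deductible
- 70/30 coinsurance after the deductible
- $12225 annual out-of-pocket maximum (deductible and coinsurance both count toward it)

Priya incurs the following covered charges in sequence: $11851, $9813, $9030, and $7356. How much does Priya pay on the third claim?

Claim 1 ($11851): deductible takes $2982, $8869 remains; 30% of $8869 = $2660.70. Cost to patient: $5642.70. OOP to date $5642.70.
Claim 2 ($9813): deductible met; 30% of $9813 = $2943.90. Patient owes $2943.90 (running OOP $8586.60).
Claim 3 ($9030): deductible met; 30% of $9030 = $2709. Cost to patient: $2709. OOP to date $11295.60.

$2709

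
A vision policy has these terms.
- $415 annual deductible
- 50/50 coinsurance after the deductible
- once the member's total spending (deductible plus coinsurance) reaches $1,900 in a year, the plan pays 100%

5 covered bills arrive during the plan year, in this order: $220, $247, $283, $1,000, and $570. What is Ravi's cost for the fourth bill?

Bill 1, $220: all of it applies to the deductible. Member pays $220; OOP now $220.
Bill 2, $247: deductible takes $195, $52 remains; 50% of $52 = $26. Member owes $221 (running OOP $441).
Bill 3, $283: 50% coinsurance on $283 = $141.50. Member pays $141.50; OOP now $582.50.
Bill 4, $1,000: 50% coinsurance on $1,000 = $500. Member owes $500 (running OOP $1,082.50).

$500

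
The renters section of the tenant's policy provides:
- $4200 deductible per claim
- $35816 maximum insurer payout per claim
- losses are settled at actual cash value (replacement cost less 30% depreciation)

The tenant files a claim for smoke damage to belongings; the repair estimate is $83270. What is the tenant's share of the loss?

$47454

Actual cash value after 30% depreciation: $83270 × 70% = $58289.
Subtract the deductible: $58289 − $4200 = $54089.
The $35816 per-incident cap binds; insurer pays $35816.
Out of pocket: $83270 − $35816 = $47454.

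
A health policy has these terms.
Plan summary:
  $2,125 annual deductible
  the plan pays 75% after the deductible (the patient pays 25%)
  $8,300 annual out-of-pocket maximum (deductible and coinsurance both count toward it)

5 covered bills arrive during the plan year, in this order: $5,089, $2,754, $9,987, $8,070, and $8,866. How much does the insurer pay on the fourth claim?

Claim 1 — $5,089: deductible takes $2,125, $2,964 remains; coinsurance $2,964 × 25% = $741. Patient owes $2,866 (running OOP $2,866). Plan pays $5,089 − $2,866 = $2,223.
Claim 2 — $2,754: deductible already satisfied, so patient's share is 25% × $2,754 = $688.50. Patient pays $688.50; OOP now $3,554.50. Plan pays $2,754 − $688.50 = $2,065.50.
Claim 3 — $9,987: 25% coinsurance on $9,987 = $2,496.75. Cost to patient: $2,496.75. OOP to date $6,051.25. Insurer: $9,987 − $2,496.75 = $7,490.25.
Claim 4 — $8,070: 25% coinsurance on $8,070 = $2,017.50. Patient owes $2,017.50 (running OOP $8,068.75). Insurer: $8,070 − $2,017.50 = $6,052.50.

$6,052.50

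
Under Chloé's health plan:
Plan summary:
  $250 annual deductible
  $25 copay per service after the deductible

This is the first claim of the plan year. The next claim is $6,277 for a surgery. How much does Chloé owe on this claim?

The full $250 deductible is still open; $250 of this bill applies to it.
After the $250 deductible portion, $6,277 − $250 = $6,027 is subject to the copay.
Copay on this service: $25.
That puts the patient's cost at $250 + $25 = $275.

$275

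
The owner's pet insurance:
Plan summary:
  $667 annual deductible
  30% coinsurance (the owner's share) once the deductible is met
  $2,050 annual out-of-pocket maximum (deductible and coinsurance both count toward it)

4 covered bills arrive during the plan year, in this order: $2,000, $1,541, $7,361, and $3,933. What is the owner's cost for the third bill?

Bill 1, $2,000: $667 to deductible, leaving $1,333; 30% of $1,333 = $399.90. Owner pays $1,066.90; OOP now $1,066.90.
Bill 2, $1,541: deductible already satisfied, so owner's share is 30% × $1,541 = $462.30. Owner owes $462.30 (running OOP $1,529.20).
Bill 3, $7,361: deductible met; 30% of $7,361 = $2,208.30. Adding that to $1,529.20 gives $3,737.50, past the $2,050 cap; owner pays only $2,050 − $1,529.20 = $520.80.

$520.80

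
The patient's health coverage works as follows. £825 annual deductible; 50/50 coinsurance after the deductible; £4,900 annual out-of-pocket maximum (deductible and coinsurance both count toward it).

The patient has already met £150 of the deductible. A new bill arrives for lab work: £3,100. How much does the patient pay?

£150 of the £825 deductible is already met, leaving £675.
The remaining £2,425 (= £3,100 − £675) moves to coinsurance.
Patient's 50% share of £2,425 is £1,212.50.
Patient responsibility before any cap: £675 + £1,212.50 = £1,887.50.
Year-to-date out-of-pocket becomes £150 + £1,887.50 = £2,037.50, still under the £4,900 maximum, so no cap applies.

£1,887.50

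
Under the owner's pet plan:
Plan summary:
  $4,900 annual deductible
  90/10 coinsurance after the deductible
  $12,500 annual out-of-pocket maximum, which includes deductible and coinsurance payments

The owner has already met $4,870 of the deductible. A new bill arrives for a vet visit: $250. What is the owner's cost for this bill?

$52

Deductible still to meet: $4,900 − $4,870 = $30.
That leaves $250 − $30 = $220 for coinsurance.
Coinsurance: $220 × 10% = $22.
Owner responsibility before any cap: $30 + $22 = $52.
Total out-of-pocket so far would be $4,870 + $52 = $4,922, below the $12,500 cap — no reduction.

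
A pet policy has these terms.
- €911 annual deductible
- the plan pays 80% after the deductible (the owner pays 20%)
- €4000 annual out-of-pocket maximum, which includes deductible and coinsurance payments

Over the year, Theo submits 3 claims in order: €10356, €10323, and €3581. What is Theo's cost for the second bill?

#1 (€10356): €911 finishes the deductible; €9445 goes to coinsurance; owner's 20% is €1889. Cost to owner: €2800. OOP to date €2800.
#2 (€10323): deductible met; 20% of €10323 = €2064.60. OOP would hit €4864.60 > €4000, so the cap limits the owner to €4000 − €2800 = €1200.

€1200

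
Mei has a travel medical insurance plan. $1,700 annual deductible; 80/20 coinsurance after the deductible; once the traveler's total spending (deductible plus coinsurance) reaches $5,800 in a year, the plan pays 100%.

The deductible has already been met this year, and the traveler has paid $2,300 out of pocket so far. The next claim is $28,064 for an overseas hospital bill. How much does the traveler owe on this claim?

$3,500

With the deductible met, the entire $28,064 is subject to coinsurance.
Coinsurance: $28,064 × 20% = $5,612.80.
Year-to-date out-of-pocket would reach $2,300 + $5,612.80 = $7,912.80, above the $5,800 maximum, so the traveler pays only $5,800 − $2,300 = $3,500.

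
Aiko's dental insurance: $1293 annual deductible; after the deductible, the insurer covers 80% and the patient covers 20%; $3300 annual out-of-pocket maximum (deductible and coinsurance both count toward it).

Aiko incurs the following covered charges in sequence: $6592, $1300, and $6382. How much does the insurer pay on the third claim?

Claim 1 ($6592): $1293 finishes the deductible; $5299 goes to coinsurance; patient's 20% is $1059.80. Patient pays $2352.80; OOP now $2352.80. Insurer: $6592 − $2352.80 = $4239.20.
Claim 2 ($1300): deductible already satisfied, so patient's share is 20% × $1300 = $260. Cost to patient: $260. OOP to date $2612.80. Plan pays $1300 − $260 = $1040.
Claim 3 ($6382): 20% coinsurance on $6382 = $1276.40. Adding that to $2612.80 gives $3889.20, past the $3300 cap; patient pays only $3300 − $2612.80 = $687.20. Insurer: $6382 − $687.20 = $5694.80.

$5694.80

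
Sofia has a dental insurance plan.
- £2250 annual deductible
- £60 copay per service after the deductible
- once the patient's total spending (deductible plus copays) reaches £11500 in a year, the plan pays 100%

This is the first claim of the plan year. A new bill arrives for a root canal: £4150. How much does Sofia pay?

£2310

The full £2250 deductible is still open; £2250 of this bill applies to it.
That leaves £4150 − £2250 = £1900 for the copay.
Copay on this service: £60.
That puts the patient's cost at £2250 + £60 = £2310 before any cap.
Cumulative spending £0 + £2310 = £2310 stays under the £11500 maximum.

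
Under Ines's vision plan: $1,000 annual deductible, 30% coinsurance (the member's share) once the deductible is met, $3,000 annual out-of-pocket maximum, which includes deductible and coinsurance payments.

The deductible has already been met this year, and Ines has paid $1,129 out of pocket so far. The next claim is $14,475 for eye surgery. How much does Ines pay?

With the deductible met, the entire $14,475 is subject to coinsurance.
Member's 30% share of $14,475 is $4,342.50.
Year-to-date out-of-pocket would reach $1,129 + $4,342.50 = $5,471.50, above the $3,000 maximum, so the member pays only $3,000 − $1,129 = $1,871.

$1,871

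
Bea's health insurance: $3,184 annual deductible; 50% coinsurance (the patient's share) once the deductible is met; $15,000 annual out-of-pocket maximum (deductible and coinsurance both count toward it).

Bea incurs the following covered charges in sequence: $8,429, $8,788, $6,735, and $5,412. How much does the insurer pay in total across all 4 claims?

Claim 1 — $8,429: $3,184 finishes the deductible; $5,245 goes to coinsurance; patient's 50% is $2,622.50. Patient pays $5,806.50; OOP now $5,806.50. Insurer: $8,429 − $5,806.50 = $2,622.50.
Claim 2 — $8,788: deductible already satisfied, so patient's share is 50% × $8,788 = $4,394. Patient owes $4,394 (running OOP $10,200.50). Insurer: $8,788 − $4,394 = $4,394.
Claim 3 — $6,735: deductible already satisfied, so patient's share is 50% × $6,735 = $3,367.50. Patient pays $3,367.50; OOP now $13,568. Plan pays $6,735 − $3,367.50 = $3,367.50.
Claim 4 — $5,412: deductible already satisfied, so patient's share is 50% × $5,412 = $2,706. Adding that to $13,568 gives $16,274, past the $15,000 cap; patient pays only $15,000 − $13,568 = $1,432. Plan pays $5,412 − $1,432 = $3,980.
Insurer total: $2,622.50 + $4,394 + $3,367.50 + $3,980 = $14,364.

$14,364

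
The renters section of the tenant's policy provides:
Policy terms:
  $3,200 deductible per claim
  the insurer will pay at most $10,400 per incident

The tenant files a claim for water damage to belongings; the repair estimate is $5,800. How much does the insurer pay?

Less the $3,200 deductible: $5,800 − $3,200 = $2,600.
$2,600 is within the $10,400 limit, so the insurer pays $2,600.

$2,600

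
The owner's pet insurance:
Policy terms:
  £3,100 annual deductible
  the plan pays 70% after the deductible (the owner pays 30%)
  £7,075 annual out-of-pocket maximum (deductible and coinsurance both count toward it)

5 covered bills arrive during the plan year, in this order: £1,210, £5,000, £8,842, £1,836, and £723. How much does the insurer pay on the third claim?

Bill 1, £1,210: entire amount goes to the deductible. Owner pays £1,210; OOP now £1,210. Insurer: £1,210 − £1,210 = £0.
Bill 2, £5,000: deductible takes £1,890, £3,110 remains; coinsurance £3,110 × 30% = £933. Owner pays £2,823; OOP now £4,033. Insurer: £5,000 − £2,823 = £2,177.
Bill 3, £8,842: deductible met; 30% of £8,842 = £2,652.60. Owner owes £2,652.60 (running OOP £6,685.60). Plan pays £8,842 − £2,652.60 = £6,189.40.

£6,189.40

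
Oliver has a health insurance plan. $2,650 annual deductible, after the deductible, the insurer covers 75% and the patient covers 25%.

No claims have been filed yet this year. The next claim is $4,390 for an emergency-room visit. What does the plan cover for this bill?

Nothing has been paid toward the $2,650 deductible, so the first $2,650 of this charge is applied there.
The remaining $1,740 (= $4,390 − $2,650) moves to coinsurance.
Patient's 25% share of $1,740 is $435.
Patient responsibility: $2,650 + $435 = $3,085.
The plan picks up $4,390 − $3,085 = $1,305.

$1,305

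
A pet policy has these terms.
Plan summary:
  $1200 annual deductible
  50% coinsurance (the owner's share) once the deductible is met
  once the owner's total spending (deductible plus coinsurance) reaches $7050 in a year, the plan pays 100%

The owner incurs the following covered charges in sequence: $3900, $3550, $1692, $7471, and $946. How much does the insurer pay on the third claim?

Claim 1 — $3900: deductible takes $1200, $2700 remains; owner's 50% is $1350. Cost to owner: $2550. OOP to date $2550. Plan pays $3900 − $2550 = $1350.
Claim 2 — $3550: 50% coinsurance on $3550 = $1775. Owner pays $1775; OOP now $4325. Insurer: $3550 − $1775 = $1775.
Claim 3 — $1692: 50% coinsurance on $1692 = $846. Cost to owner: $846. OOP to date $5171. Insurer: $1692 − $846 = $846.

$846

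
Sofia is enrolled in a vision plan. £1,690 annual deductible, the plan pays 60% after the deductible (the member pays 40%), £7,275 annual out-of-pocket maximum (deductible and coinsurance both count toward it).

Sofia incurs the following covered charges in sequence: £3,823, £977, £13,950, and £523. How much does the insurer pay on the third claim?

£9,609

Bill 1, £3,823: £1,690 finishes the deductible; £2,133 goes to coinsurance; 40% of £2,133 = £853.20. Member owes £2,543.20 (running OOP £2,543.20). Plan pays £3,823 − £2,543.20 = £1,279.80.
Bill 2, £977: deductible already satisfied, so member's share is 40% × £977 = £390.80. Member owes £390.80 (running OOP £2,934). Plan pays £977 − £390.80 = £586.20.
Bill 3, £13,950: 40% coinsurance on £13,950 = £5,580. OOP would hit £8,514 > £7,275, so the cap limits the member to £7,275 − £2,934 = £4,341. Insurer: £13,950 − £4,341 = £9,609.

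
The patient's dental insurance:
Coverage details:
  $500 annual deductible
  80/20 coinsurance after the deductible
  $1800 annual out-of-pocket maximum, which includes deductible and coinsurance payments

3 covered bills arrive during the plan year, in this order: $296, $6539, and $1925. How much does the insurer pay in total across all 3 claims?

$6960

Bill 1, $296: entire amount goes to the deductible. Cost to patient: $296. OOP to date $296. Insurer: $296 − $296 = $0.
Bill 2, $6539: $204 finishes the deductible; $6335 goes to coinsurance; coinsurance $6335 × 20% = $1267. Patient pays $1471; OOP now $1767. Plan pays $6539 − $1471 = $5068.
Bill 3, $1925: 20% coinsurance on $1925 = $385. Adding that to $1767 gives $2152, past the $1800 cap; patient pays only $1800 − $1767 = $33. Plan pays $1925 − $33 = $1892.
Insurer total: $0 + $5068 + $1892 = $6960.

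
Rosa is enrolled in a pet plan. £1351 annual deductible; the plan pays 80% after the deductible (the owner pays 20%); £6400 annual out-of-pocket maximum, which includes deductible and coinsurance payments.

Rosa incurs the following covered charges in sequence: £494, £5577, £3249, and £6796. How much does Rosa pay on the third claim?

Bill 1, £494: fully absorbed by the deductible. Owner pays £494; OOP now £494.
Bill 2, £5577: £857 to deductible, leaving £4720; 20% of £4720 = £944. Owner owes £1801 (running OOP £2295).
Bill 3, £3249: deductible already satisfied, so owner's share is 20% × £3249 = £649.80. Cost to owner: £649.80. OOP to date £2944.80.

£649.80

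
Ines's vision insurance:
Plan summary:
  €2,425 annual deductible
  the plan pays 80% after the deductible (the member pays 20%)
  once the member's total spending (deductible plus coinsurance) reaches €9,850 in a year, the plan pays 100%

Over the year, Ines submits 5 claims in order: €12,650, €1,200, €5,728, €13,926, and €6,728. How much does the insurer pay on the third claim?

Claim 1 — €12,650: €2,425 to deductible, leaving €10,225; 20% of €10,225 = €2,045. Member owes €4,470 (running OOP €4,470). Insurer: €12,650 − €4,470 = €8,180.
Claim 2 — €1,200: deductible already satisfied, so member's share is 20% × €1,200 = €240. Cost to member: €240. OOP to date €4,710. Insurer: €1,200 − €240 = €960.
Claim 3 — €5,728: deductible met; 20% of €5,728 = €1,145.60. Member pays €1,145.60; OOP now €5,855.60. Insurer: €5,728 − €1,145.60 = €4,582.40.

€4,582.40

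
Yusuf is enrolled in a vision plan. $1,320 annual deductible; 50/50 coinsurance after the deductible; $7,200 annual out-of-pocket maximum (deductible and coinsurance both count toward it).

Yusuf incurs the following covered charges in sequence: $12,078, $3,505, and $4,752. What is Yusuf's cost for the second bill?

$501

Claim 1 — $12,078: $1,320 to deductible, leaving $10,758; coinsurance $10,758 × 50% = $5,379. Cost to member: $6,699. OOP to date $6,699.
Claim 2 — $3,505: deductible met; 50% of $3,505 = $1,752.50. Adding that to $6,699 gives $8,451.50, past the $7,200 cap; member pays only $7,200 − $6,699 = $501.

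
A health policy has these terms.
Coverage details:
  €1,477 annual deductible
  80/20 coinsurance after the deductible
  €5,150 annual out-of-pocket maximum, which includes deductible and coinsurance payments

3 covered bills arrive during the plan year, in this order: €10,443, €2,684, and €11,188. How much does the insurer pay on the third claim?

€9,845

Claim 1 (€10,443): deductible takes €1,477, €8,966 remains; coinsurance €8,966 × 20% = €1,793.20. Patient owes €3,270.20 (running OOP €3,270.20). Plan pays €10,443 − €3,270.20 = €7,172.80.
Claim 2 (€2,684): deductible already satisfied, so patient's share is 20% × €2,684 = €536.80. Cost to patient: €536.80. OOP to date €3,807. Insurer: €2,684 − €536.80 = €2,147.20.
Claim 3 (€11,188): deductible met; 20% of €11,188 = €2,237.60. OOP would hit €6,044.60 > €5,150, so the cap limits the patient to €5,150 − €3,807 = €1,343. Plan pays €11,188 − €1,343 = €9,845.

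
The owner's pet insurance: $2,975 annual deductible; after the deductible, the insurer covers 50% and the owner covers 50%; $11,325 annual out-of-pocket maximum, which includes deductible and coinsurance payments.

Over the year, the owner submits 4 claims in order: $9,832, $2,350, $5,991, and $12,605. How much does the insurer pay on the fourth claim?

#1 ($9,832): deductible takes $2,975, $6,857 remains; 50% of $6,857 = $3,428.50. Owner owes $6,403.50 (running OOP $6,403.50). Insurer: $9,832 − $6,403.50 = $3,428.50.
#2 ($2,350): deductible met; 50% of $2,350 = $1,175. Cost to owner: $1,175. OOP to date $7,578.50. Plan pays $2,350 − $1,175 = $1,175.
#3 ($5,991): deductible met; 50% of $5,991 = $2,995.50. Cost to owner: $2,995.50. OOP to date $10,574. Plan pays $5,991 − $2,995.50 = $2,995.50.
#4 ($12,605): deductible met; 50% of $12,605 = $6,302.50. Adding that to $10,574 gives $16,876.50, past the $11,325 cap; owner pays only $11,325 − $10,574 = $751. Insurer: $12,605 − $751 = $11,854.

$11,854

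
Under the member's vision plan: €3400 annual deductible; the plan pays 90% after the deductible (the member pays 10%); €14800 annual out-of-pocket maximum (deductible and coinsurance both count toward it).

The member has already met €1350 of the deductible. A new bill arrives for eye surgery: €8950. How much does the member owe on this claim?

€2740

Deductible still to meet: €3400 − €1350 = €2050.
That leaves €8950 − €2050 = €6900 for coinsurance.
10% of €6900 = €690 falls to the member.
So the member owes €2050 + €690 = €2740 before any cap.
Year-to-date out-of-pocket becomes €1350 + €2740 = €4090, still under the €14800 maximum, so no cap applies.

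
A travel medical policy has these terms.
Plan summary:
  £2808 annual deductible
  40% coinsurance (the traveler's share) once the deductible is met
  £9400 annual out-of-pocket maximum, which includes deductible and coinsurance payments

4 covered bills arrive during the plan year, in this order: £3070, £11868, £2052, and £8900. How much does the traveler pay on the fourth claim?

£919.20

Bill 1, £3070: £2808 to deductible, leaving £262; 40% of £262 = £104.80. Traveler pays £2912.80; OOP now £2912.80.
Bill 2, £11868: 40% coinsurance on £11868 = £4747.20. Traveler owes £4747.20 (running OOP £7660).
Bill 3, £2052: 40% coinsurance on £2052 = £820.80. Traveler owes £820.80 (running OOP £8480.80).
Bill 4, £8900: deductible already satisfied, so traveler's share is 40% × £8900 = £3560. OOP would hit £12040.80 > £9400, so the cap limits the traveler to £9400 − £8480.80 = £919.20.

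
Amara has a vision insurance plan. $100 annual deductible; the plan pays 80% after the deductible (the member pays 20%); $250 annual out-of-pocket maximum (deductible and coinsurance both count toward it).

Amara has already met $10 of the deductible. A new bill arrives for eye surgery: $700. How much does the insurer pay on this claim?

$10 of the $100 deductible is already met, leaving $90.
The remaining $610 (= $700 − $90) moves to coinsurance.
20% of $610 = $122 falls to the member.
That puts the member's cost at $90 + $122 = $212 before any cap.
Total out-of-pocket so far would be $10 + $212 = $222, below the $250 cap — no reduction.
The plan picks up $700 − $212 = $488.

$488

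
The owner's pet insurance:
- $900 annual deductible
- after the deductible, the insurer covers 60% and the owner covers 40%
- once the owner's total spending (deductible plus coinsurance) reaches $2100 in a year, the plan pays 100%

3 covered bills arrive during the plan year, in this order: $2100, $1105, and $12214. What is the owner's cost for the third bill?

$278

Claim 1 — $2100: deductible takes $900, $1200 remains; coinsurance $1200 × 40% = $480. Cost to owner: $1380. OOP to date $1380.
Claim 2 — $1105: deductible already satisfied, so owner's share is 40% × $1105 = $442. Owner pays $442; OOP now $1822.
Claim 3 — $12214: deductible met; 40% of $12214 = $4885.60. That would push OOP to $6707.60, over the $2100 cap, so owner pays $2100 − $1822 = $278.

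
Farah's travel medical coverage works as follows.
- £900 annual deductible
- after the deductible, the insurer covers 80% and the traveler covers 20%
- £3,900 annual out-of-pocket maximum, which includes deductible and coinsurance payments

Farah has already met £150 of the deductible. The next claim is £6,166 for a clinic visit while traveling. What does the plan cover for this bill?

£4,332.80

Deductible still to meet: £900 − £150 = £750.
The remaining £5,416 (= £6,166 − £750) moves to coinsurance.
Coinsurance: £5,416 × 20% = £1,083.20.
Traveler responsibility before any cap: £750 + £1,083.20 = £1,833.20.
Total out-of-pocket so far would be £150 + £1,833.20 = £1,983.20, below the £3,900 cap — no reduction.
The plan picks up £6,166 − £1,833.20 = £4,332.80.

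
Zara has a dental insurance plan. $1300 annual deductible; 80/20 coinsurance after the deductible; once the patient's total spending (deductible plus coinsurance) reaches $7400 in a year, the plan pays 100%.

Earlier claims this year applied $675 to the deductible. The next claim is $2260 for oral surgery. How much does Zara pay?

$952

Deductible still to meet: $1300 − $675 = $625.
After the $625 deductible portion, $2260 − $625 = $1635 is subject to coinsurance.
Patient's 20% share of $1635 is $327.
Patient responsibility before any cap: $625 + $327 = $952.
Year-to-date out-of-pocket becomes $675 + $952 = $1627, still under the $7400 maximum, so no cap applies.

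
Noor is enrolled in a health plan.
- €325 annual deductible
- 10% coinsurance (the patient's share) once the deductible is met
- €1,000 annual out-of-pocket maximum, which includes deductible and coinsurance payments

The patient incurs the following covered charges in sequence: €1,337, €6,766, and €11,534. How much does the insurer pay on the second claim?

#1 (€1,337): €325 to deductible, leaving €1,012; coinsurance €1,012 × 10% = €101.20. Patient owes €426.20 (running OOP €426.20). Insurer: €1,337 − €426.20 = €910.80.
#2 (€6,766): deductible already satisfied, so patient's share is 10% × €6,766 = €676.60. That would push OOP to €1,102.80, over the €1,000 cap, so patient pays €1,000 − €426.20 = €573.80. Insurer: €6,766 − €573.80 = €6,192.20.

€6,192.20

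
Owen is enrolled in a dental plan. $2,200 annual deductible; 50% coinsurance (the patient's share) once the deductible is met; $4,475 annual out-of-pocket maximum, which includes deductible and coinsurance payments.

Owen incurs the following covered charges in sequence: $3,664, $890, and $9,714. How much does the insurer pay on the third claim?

#1 ($3,664): $2,200 finishes the deductible; $1,464 goes to coinsurance; 50% of $1,464 = $732. Patient pays $2,932; OOP now $2,932. Plan pays $3,664 − $2,932 = $732.
#2 ($890): deductible met; 50% of $890 = $445. Patient owes $445 (running OOP $3,377). Plan pays $890 − $445 = $445.
#3 ($9,714): deductible already satisfied, so patient's share is 50% × $9,714 = $4,857. OOP would hit $8,234 > $4,475, so the cap limits the patient to $4,475 − $3,377 = $1,098. Insurer: $9,714 − $1,098 = $8,616.

$8,616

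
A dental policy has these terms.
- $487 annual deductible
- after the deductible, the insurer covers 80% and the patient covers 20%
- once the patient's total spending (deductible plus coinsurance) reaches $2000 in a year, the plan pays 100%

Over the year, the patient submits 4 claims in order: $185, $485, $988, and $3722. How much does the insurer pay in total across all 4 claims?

$3914.40

Claim 1 — $185: fully absorbed by the deductible. Patient owes $185 (running OOP $185). Plan pays $185 − $185 = $0.
Claim 2 — $485: $302 finishes the deductible; $183 goes to coinsurance; patient's 20% is $36.60. Patient pays $338.60; OOP now $523.60. Insurer: $485 − $338.60 = $146.40.
Claim 3 — $988: 20% coinsurance on $988 = $197.60. Patient owes $197.60 (running OOP $721.20). Plan pays $988 − $197.60 = $790.40.
Claim 4 — $3722: deductible met; 20% of $3722 = $744.40. Patient pays $744.40; OOP now $1465.60. Plan pays $3722 − $744.40 = $2977.60.
Insurer total = bills − patient's total = $5380 − $1465.60 = $3914.40.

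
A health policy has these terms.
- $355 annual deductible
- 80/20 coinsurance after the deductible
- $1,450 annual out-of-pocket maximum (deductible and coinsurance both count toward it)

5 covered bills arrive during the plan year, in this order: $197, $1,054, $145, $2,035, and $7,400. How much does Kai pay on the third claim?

$29

Claim 1 — $197: all of it applies to the deductible. Patient owes $197 (running OOP $197).
Claim 2 — $1,054: deductible takes $158, $896 remains; 20% of $896 = $179.20. Patient owes $337.20 (running OOP $534.20).
Claim 3 — $145: deductible already satisfied, so patient's share is 20% × $145 = $29. Patient owes $29 (running OOP $563.20).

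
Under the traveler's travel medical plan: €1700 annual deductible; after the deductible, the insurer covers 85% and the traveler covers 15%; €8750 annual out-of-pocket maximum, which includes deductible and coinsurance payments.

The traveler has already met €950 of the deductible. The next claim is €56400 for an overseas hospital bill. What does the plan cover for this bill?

€950 of the €1700 deductible is already met, leaving €750.
That leaves €56400 − €750 = €55650 for coinsurance.
Coinsurance: €55650 × 15% = €8347.50.
That puts the traveler's cost at €750 + €8347.50 = €9097.50 before any cap.
Adding €9097.50 to the €950 already spent would give €10047.50, which exceeds the €8750 cap; the traveler pays just €8750 − €950 = €7800.
The plan picks up €56400 − €7800 = €48600.

€48600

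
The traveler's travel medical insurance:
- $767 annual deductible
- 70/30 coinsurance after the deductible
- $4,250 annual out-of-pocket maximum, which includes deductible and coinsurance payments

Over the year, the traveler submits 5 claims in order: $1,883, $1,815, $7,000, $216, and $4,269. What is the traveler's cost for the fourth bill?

Claim 1 ($1,883): deductible takes $767, $1,116 remains; coinsurance $1,116 × 30% = $334.80. Cost to traveler: $1,101.80. OOP to date $1,101.80.
Claim 2 ($1,815): 30% coinsurance on $1,815 = $544.50. Cost to traveler: $544.50. OOP to date $1,646.30.
Claim 3 ($7,000): deductible met; 30% of $7,000 = $2,100. Cost to traveler: $2,100. OOP to date $3,746.30.
Claim 4 ($216): 30% coinsurance on $216 = $64.80. Traveler pays $64.80; OOP now $3,811.10.

$64.80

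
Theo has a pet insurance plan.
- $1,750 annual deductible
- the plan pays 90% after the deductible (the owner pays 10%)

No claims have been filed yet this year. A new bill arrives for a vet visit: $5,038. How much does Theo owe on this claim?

Nothing has been paid toward the $1,750 deductible, so the first $1,750 of this charge is applied there.
After the $1,750 deductible portion, $5,038 − $1,750 = $3,288 is subject to coinsurance.
Coinsurance: $3,288 × 10% = $328.80.
That puts the owner's cost at $1,750 + $328.80 = $2,078.80.

$2,078.80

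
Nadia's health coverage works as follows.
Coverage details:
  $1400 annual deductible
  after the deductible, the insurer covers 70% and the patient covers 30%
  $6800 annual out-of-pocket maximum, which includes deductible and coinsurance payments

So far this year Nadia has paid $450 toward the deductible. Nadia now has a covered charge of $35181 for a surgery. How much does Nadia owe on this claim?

$6350

$450 of the $1400 deductible is already met, leaving $950.
The remaining $34231 (= $35181 − $950) moves to coinsurance.
30% of $34231 = $10269.30 falls to the patient.
So the patient owes $950 + $10269.30 = $11219.30 before any cap.
That would bring total out-of-pocket to $11669.30, past the $6800 cap. The patient is capped at $6800 − $450 = $6350 on this claim.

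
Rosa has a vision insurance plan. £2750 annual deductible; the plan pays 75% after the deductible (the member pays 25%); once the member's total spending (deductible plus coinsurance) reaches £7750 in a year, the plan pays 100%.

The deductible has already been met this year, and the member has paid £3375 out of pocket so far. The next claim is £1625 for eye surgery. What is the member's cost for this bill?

£406.25

The deductible is already satisfied, so the full bill goes to coinsurance.
Coinsurance: £1625 × 25% = £406.25.
Year-to-date out-of-pocket becomes £3375 + £406.25 = £3781.25, still under the £7750 maximum, so no cap applies.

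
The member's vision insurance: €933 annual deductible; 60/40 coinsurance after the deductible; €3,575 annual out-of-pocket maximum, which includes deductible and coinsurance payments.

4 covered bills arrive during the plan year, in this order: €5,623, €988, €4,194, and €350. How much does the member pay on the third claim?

Claim 1 — €5,623: €933 to deductible, leaving €4,690; 40% of €4,690 = €1,876. Member owes €2,809 (running OOP €2,809).
Claim 2 — €988: 40% coinsurance on €988 = €395.20. Member pays €395.20; OOP now €3,204.20.
Claim 3 — €4,194: deductible met; 40% of €4,194 = €1,677.60. Adding that to €3,204.20 gives €4,881.80, past the €3,575 cap; member pays only €3,575 − €3,204.20 = €370.80.

€370.80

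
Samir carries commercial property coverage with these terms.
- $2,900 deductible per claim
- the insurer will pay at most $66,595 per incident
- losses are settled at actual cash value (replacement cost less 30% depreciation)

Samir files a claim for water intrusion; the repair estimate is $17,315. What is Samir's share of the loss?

$8,094.50

Depreciate 30%: the covered value is $17,315 × 0.7 = $12,120.50.
Less the $2,900 deductible: $12,120.50 − $2,900 = $9,220.50.
That's under the $66,595 cap, so the insurer reimburses the full $9,220.50.
Out of pocket: $17,315 − $9,220.50 = $8,094.50.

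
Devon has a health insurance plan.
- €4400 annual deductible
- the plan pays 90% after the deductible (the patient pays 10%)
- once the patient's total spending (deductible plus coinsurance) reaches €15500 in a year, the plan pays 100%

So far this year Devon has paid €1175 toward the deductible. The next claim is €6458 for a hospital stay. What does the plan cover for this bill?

Deductible still to meet: €4400 − €1175 = €3225.
After the €3225 deductible portion, €6458 − €3225 = €3233 is subject to coinsurance.
Coinsurance: €3233 × 10% = €323.30.
So the patient owes €3225 + €323.30 = €3548.30 before any cap.
Year-to-date out-of-pocket becomes €1175 + €3548.30 = €4723.30, still under the €15500 maximum, so no cap applies.
The insurer covers the remainder: €6458 − €3548.30 = €2909.70.

€2909.70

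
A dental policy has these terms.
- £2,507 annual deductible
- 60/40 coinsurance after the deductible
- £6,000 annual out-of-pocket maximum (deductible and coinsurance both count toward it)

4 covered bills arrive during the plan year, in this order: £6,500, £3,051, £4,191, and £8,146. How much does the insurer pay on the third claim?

£3,515.60

Claim 1 (£6,500): £2,507 to deductible, leaving £3,993; coinsurance £3,993 × 40% = £1,597.20. Patient pays £4,104.20; OOP now £4,104.20. Insurer: £6,500 − £4,104.20 = £2,395.80.
Claim 2 (£3,051): 40% coinsurance on £3,051 = £1,220.40. Patient pays £1,220.40; OOP now £5,324.60. Plan pays £3,051 − £1,220.40 = £1,830.60.
Claim 3 (£4,191): deductible already satisfied, so patient's share is 40% × £4,191 = £1,676.40. Adding that to £5,324.60 gives £7,001, past the £6,000 cap; patient pays only £6,000 − £5,324.60 = £675.40. Insurer: £4,191 − £675.40 = £3,515.60.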